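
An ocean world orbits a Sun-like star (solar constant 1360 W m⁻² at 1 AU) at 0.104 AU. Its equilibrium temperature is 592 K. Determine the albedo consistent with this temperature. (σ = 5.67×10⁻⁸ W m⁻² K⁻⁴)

A ≈ 0.78

Flux at 0.104 AU: S = 1360/0.104² = 1.26×10⁵ W m⁻².
From T_eq⁴ = S(1−A)/(4σ): 1−A = 4σT_eq⁴/S.
1−A = 4 × 5.67×10⁻⁸ × (592)⁴ / 1.26×10⁵ = 0.222.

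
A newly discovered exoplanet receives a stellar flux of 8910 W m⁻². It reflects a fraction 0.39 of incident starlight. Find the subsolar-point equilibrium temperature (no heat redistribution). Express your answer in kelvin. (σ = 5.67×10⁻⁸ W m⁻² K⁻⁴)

T_ss ≈ 556 K

At the subsolar point the surface absorbs S(1−A) and emits σT⁴ per unit area — no factor of 4, since only the local patch is in balance.
T = [8910 × 0.61 / 5.67×10⁻⁸]^(1/4) = (9.59×10¹⁰)^(1/4) = 556 K.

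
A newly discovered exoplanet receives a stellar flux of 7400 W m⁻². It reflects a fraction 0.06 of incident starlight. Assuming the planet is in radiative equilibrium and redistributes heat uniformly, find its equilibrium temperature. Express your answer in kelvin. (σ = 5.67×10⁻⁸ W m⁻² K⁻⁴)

T_eq ≈ 418 K

Energy balance: absorbed = emitted ⇒ πR²·S(1−A) = 4πR²·σT_eq⁴, so T_eq⁴ = S(1−A)/(4σ).
T_eq = [7400 × 0.94 / (4 × 5.67×10⁻⁸)]^(1/4) = (3.07×10¹⁰)^(1/4) = 418 K.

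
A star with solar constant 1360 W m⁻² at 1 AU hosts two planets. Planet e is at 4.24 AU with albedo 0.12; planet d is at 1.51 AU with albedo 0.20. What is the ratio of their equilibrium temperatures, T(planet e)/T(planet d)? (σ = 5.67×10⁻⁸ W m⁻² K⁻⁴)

T_eq = [S₀(1−A)/(4σd²)]^(1/4), so T ∝ (1−A)^(1/4) / √d.
T₁ = [1360×0.88/(4×5.67×10⁻⁸×4.24²)]^(1/4) = 130.89 K.
T₂ = [1360×0.80/(4×5.67×10⁻⁸×1.51²)]^(1/4) = 214.17 K.

T₁/T₂ ≈ 0.611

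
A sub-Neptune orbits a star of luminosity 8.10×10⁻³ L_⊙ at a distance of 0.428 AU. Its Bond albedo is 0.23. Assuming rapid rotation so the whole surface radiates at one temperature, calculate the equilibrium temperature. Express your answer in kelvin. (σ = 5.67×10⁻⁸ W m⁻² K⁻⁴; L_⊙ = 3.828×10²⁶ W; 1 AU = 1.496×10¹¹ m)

T_eq ≈ 120 K

d = 0.428 AU = 6.40×10¹⁰ m.
L = 8.10×10⁻³ × 3.828×10²⁶ = 3.10×10²⁴ W.
Flux: S = L/(4πd²) = 3.10×10²⁴/(4π×(6.40×10¹⁰)²) = 60.2 W m⁻².
Energy balance: absorbed = emitted ⇒ πR²·S(1−A) = 4πR²·σT_eq⁴, so T_eq⁴ = S(1−A)/(4σ).
T_eq = [60.2 × 0.77 / (4 × 5.67×10⁻⁸)]^(1/4) = (2.04×10⁸)^(1/4) = 120 K.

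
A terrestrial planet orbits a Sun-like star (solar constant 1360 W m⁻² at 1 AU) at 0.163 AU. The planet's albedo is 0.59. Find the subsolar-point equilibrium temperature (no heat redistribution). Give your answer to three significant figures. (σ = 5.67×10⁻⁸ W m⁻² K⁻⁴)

T_ss ≈ 780 K

Flux at 0.163 AU: S = 1360/0.163² = 5.12×10⁴ W m⁻².
At the subsolar point the surface absorbs S(1−A) and emits σT⁴ per unit area — no factor of 4, since only the local patch is in balance.
T = [5.12×10⁴ × 0.41 / 5.67×10⁻⁸]^(1/4) = (3.70×10¹¹)^(1/4) = 780 K.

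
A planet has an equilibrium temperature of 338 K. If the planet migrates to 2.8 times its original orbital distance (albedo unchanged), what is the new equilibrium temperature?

T_eq ≈ 202 K

T_eq ∝ L^(1/4) · d^(−1/2).
T′ = 338 / 2.8^(1/2) = 202 K.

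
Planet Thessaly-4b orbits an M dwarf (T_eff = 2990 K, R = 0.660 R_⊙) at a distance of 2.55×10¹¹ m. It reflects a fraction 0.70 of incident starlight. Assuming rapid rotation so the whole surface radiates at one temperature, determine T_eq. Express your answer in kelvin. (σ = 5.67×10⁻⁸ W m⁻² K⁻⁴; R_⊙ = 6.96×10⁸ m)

T_eq ≈ 66.4 K

R_⋆ = 0.660 × 6.96×10⁸ = 4.59×10⁸ m.
L = 4πR_⋆²σT_⋆⁴ = 4π(4.59×10⁸)² × 5.67×10⁻⁸ × (2990)⁴ = 1.20×10²⁵ W.
S = L/(4πd²) = 14.7 W m⁻².
Energy balance: absorbed = emitted ⇒ πR²·S(1−A) = 4πR²·σT_eq⁴, so T_eq⁴ = S(1−A)/(4σ).
T_eq = [14.7 × 0.30 / (4 × 5.67×10⁻⁸)]^(1/4) = (1.95×10⁷)^(1/4) = 66.4 K.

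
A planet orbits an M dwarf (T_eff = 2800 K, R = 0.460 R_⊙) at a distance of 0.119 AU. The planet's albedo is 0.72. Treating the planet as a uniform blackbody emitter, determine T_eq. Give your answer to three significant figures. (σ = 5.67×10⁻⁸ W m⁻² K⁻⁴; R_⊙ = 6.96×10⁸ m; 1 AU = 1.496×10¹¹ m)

T_eq ≈ 193 K

R_⋆ = 0.460 × 6.96×10⁸ = 3.20×10⁸ m.
d = 0.119 AU = 1.78×10¹⁰ m.
L = 4πR_⋆²σT_⋆⁴ = 4π(3.20×10⁸)² × 5.67×10⁻⁸ × (2800)⁴ = 4.49×10²⁴ W.
S = L/(4πd²) = 1130 W m⁻².
Energy balance: absorbed = emitted ⇒ πR²·S(1−A) = 4πR²·σT_eq⁴, so T_eq⁴ = S(1−A)/(4σ).
T_eq = [1130 × 0.28 / (4 × 5.67×10⁻⁸)]^(1/4) = (1.39×10⁹)^(1/4) = 193 K.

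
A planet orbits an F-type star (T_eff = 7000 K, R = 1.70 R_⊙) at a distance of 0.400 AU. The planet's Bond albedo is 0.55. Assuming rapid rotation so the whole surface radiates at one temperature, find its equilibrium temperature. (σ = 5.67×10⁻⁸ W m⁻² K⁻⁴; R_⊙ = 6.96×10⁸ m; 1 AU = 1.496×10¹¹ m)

T_eq ≈ 570 K

R_⋆ = 1.70 × 6.96×10⁸ = 1.18×10⁹ m.
d = 0.400 AU = 5.98×10¹⁰ m.
L = 4πR_⋆²σT_⋆⁴ = 4π(1.18×10⁹)² × 5.67×10⁻⁸ × (7000)⁴ = 2.39×10²⁷ W.
S = L/(4πd²) = 5.32×10⁴ W m⁻².
Energy balance: absorbed = emitted ⇒ πR²·S(1−A) = 4πR²·σT_eq⁴, so T_eq⁴ = S(1−A)/(4σ).
T_eq = [5.32×10⁴ × 0.45 / (4 × 5.67×10⁻⁸)]^(1/4) = (1.06×10¹¹)^(1/4) = 570 K.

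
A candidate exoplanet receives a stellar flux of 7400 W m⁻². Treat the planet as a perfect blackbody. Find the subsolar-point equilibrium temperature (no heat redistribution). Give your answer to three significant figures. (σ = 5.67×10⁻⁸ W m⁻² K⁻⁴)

T_ss ≈ 601 K

At the subsolar point the surface absorbs S(1−A) and emits σT⁴ per unit area — no factor of 4, since only the local patch is in balance.
T = [7400 × 1.00 / 5.67×10⁻⁸]^(1/4) = (1.31×10¹¹)^(1/4) = 601 K.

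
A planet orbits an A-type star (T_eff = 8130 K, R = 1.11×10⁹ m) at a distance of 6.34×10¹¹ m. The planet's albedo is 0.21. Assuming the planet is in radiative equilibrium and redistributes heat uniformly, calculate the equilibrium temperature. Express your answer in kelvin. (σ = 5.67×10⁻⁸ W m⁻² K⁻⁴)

T_eq ≈ 227 K

L = 4πR_⋆²σT_⋆⁴ = 4π(1.11×10⁹)² × 5.67×10⁻⁸ × (8130)⁴ = 3.84×10²⁷ W.
S = L/(4πd²) = 759 W m⁻².
Energy balance: absorbed = emitted ⇒ πR²·S(1−A) = 4πR²·σT_eq⁴, so T_eq⁴ = S(1−A)/(4σ).
T_eq = [759 × 0.79 / (4 × 5.67×10⁻⁸)]^(1/4) = (2.64×10⁹)^(1/4) = 227 K.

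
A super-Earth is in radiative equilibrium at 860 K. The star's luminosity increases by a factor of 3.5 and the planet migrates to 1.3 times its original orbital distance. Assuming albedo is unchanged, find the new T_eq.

T_eq ≈ 1030 K

T_eq ∝ L^(1/4) · d^(−1/2).
T′ = 860 × 3.5^(1/4) / 1.3^(1/2) = 1030 K.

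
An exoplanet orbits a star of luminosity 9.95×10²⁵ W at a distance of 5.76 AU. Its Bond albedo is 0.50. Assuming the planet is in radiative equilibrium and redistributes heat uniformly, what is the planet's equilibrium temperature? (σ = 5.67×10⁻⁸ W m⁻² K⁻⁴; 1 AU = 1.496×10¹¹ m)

d = 5.76 AU = 8.62×10¹¹ m.
Flux: S = L/(4πd²) = 9.95×10²⁵/(4π×(8.62×10¹¹)²) = 10.7 W m⁻².
Energy balance: absorbed = emitted ⇒ πR²·S(1−A) = 4πR²·σT_eq⁴, so T_eq⁴ = S(1−A)/(4σ).
T_eq = [10.7 × 0.50 / (4 × 5.67×10⁻⁸)]^(1/4) = (2.35×10⁷)^(1/4) = 69.6 K.

T_eq ≈ 69.6 K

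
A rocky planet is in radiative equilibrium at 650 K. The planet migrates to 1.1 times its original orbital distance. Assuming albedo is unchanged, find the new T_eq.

T_eq ≈ 620 K

T_eq ∝ L^(1/4) · d^(−1/2).
T′ = 650 / 1.1^(1/2) = 620 K.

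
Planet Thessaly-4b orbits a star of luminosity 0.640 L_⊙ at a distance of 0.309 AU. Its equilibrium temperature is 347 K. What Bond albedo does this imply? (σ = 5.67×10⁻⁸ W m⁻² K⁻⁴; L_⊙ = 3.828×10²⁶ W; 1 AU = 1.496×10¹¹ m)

d = 0.309 AU = 4.62×10¹⁰ m.
L = 0.640 × 3.828×10²⁶ = 2.45×10²⁶ W.
Flux: S = L/(4πd²) = 2.45×10²⁶/(4π×(4.62×10¹⁰)²) = 9120 W m⁻².
From T_eq⁴ = S(1−A)/(4σ): 1−A = 4σT_eq⁴/S.
1−A = 4 × 5.67×10⁻⁸ × (347)⁴ / 9120 = 0.360.

A ≈ 0.64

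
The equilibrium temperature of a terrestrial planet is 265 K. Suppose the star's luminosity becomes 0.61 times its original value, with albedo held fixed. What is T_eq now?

T_eq ∝ L^(1/4) · d^(−1/2).
T′ = 265 × 0.61^(1/4) = 234 K.

T_eq ≈ 234 K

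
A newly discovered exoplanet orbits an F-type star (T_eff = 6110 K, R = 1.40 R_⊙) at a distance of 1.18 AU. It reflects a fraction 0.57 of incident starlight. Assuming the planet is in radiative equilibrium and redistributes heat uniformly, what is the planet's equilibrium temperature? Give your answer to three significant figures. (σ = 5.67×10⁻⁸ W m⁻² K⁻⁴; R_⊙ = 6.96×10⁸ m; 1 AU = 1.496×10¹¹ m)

R_⋆ = 1.40 × 6.96×10⁸ = 9.74×10⁸ m.
d = 1.18 AU = 1.77×10¹¹ m.
L = 4πR_⋆²σT_⋆⁴ = 4π(9.74×10⁸)² × 5.67×10⁻⁸ × (6110)⁴ = 9.43×10²⁶ W.
S = L/(4πd²) = 2410 W m⁻².
Energy balance: absorbed = emitted ⇒ πR²·S(1−A) = 4πR²·σT_eq⁴, so T_eq⁴ = S(1−A)/(4σ).
T_eq = [2410 × 0.43 / (4 × 5.67×10⁻⁸)]^(1/4) = (4.56×10⁹)^(1/4) = 260 K.

T_eq ≈ 260 K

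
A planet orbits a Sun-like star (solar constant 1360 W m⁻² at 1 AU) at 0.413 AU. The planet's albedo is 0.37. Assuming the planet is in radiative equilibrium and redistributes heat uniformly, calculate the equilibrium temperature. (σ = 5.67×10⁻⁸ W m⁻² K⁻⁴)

Flux at 0.413 AU: S = 1360/0.413² = 7970 W m⁻².
Energy balance: absorbed = emitted ⇒ πR²·S(1−A) = 4πR²·σT_eq⁴, so T_eq⁴ = S(1−A)/(4σ).
T_eq = [7970 × 0.63 / (4 × 5.67×10⁻⁸)]^(1/4) = (2.21×10¹⁰)^(1/4) = 386 K.

T_eq ≈ 386 K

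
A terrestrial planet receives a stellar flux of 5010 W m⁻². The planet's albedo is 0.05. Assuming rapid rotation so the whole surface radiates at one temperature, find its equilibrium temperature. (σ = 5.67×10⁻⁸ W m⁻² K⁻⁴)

T_eq ≈ 381 K

Energy balance: absorbed = emitted ⇒ πR²·S(1−A) = 4πR²·σT_eq⁴, so T_eq⁴ = S(1−A)/(4σ).
T_eq = [5010 × 0.95 / (4 × 5.67×10⁻⁸)]^(1/4) = (2.10×10¹⁰)^(1/4) = 381 K.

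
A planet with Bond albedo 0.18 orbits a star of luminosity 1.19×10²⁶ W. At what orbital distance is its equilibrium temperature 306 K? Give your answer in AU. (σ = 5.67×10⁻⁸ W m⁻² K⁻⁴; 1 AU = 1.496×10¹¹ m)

From T_eq⁴ = L(1−A)/(16πσd²): d = √[L(1−A)/(16πσT_eq⁴)].
d = √[1.19×10²⁶ × 0.82 / (16π × 5.67×10⁻⁸ × (306)⁴)] = 6.25×10¹⁰ m = 0.418 AU.

d ≈ 0.418 AU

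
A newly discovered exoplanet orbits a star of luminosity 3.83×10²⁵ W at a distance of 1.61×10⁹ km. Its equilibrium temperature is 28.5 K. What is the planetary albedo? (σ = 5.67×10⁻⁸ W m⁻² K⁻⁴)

A ≈ 0.87

d = 1.61×10⁹ km = 1.61×10¹² m.
Flux: S = L/(4πd²) = 3.83×10²⁵/(4π×(1.61×10¹²)²) = 1.18 W m⁻².
From T_eq⁴ = S(1−A)/(4σ): 1−A = 4σT_eq⁴/S.
1−A = 4 × 5.67×10⁻⁸ × (28.5)⁴ / 1.18 = 0.127.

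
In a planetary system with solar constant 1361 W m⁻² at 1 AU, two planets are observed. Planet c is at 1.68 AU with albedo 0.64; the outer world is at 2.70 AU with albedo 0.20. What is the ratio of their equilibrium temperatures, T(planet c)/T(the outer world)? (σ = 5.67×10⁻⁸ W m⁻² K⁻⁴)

T₁/T₂ ≈ 1.038

T_eq = [S₀(1−A)/(4σd²)]^(1/4), so T ∝ (1−A)^(1/4) / √d.
T₁ = [1361×0.36/(4×5.67×10⁻⁸×1.68²)]^(1/4) = 166.33 K.
T₂ = [1361×0.80/(4×5.67×10⁻⁸×2.70²)]^(1/4) = 160.19 K.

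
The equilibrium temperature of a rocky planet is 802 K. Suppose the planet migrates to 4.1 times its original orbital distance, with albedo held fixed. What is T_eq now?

T_eq ∝ L^(1/4) · d^(−1/2).
T′ = 802 / 4.1^(1/2) = 396 K.

T_eq ≈ 396 K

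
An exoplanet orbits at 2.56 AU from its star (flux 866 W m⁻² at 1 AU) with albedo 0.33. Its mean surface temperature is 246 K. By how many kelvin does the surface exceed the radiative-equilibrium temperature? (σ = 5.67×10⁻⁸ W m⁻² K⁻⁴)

ΔT ≈ 105.4 K

S = 866/2.56² = 132.1 W m⁻².
T_eq = [S(1−A)/(4σ)]^(1/4) = [132.1×0.67/(4×5.67×10⁻⁸)]^(1/4) = 140.6 K.
ΔT = T_surf − T_eq = 246 − 140.6.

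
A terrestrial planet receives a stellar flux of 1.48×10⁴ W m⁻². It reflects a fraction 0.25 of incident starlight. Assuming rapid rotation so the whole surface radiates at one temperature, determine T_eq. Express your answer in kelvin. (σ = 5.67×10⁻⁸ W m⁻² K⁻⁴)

Energy balance: absorbed = emitted ⇒ πR²·S(1−A) = 4πR²·σT_eq⁴, so T_eq⁴ = S(1−A)/(4σ).
T_eq = [1.48×10⁴ × 0.75 / (4 × 5.67×10⁻⁸)]^(1/4) = (4.89×10¹⁰)^(1/4) = 470 K.

T_eq ≈ 470 K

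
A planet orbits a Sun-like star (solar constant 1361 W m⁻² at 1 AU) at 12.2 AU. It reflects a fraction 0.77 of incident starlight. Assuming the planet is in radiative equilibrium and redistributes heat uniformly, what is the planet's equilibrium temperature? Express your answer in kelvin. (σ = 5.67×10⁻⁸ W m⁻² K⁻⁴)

Flux at 12.2 AU: S = 1361/12.2² = 9.14 W m⁻².
Energy balance: absorbed = emitted ⇒ πR²·S(1−A) = 4πR²·σT_eq⁴, so T_eq⁴ = S(1−A)/(4σ).
T_eq = [9.14 × 0.23 / (4 × 5.67×10⁻⁸)]^(1/4) = (9.27×10⁶)^(1/4) = 55.2 K.

T_eq ≈ 55.2 K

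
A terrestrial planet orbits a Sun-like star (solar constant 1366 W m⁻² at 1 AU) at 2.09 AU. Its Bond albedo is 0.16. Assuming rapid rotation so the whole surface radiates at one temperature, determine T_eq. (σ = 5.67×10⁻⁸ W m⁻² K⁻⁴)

Flux at 2.09 AU: S = 1366/2.09² = 313 W m⁻².
Energy balance: absorbed = emitted ⇒ πR²·S(1−A) = 4πR²·σT_eq⁴, so T_eq⁴ = S(1−A)/(4σ).
T_eq = [313 × 0.84 / (4 × 5.67×10⁻⁸)]^(1/4) = (1.16×10⁹)^(1/4) = 184 K.

T_eq ≈ 184 K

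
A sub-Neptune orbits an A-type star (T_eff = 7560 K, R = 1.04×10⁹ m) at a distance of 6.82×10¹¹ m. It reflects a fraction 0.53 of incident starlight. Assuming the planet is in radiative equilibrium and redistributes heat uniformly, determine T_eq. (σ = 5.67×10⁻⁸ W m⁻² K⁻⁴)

L = 4πR_⋆²σT_⋆⁴ = 4π(1.04×10⁹)² × 5.67×10⁻⁸ × (7560)⁴ = 2.52×10²⁷ W.
S = L/(4πd²) = 431 W m⁻².
Energy balance: absorbed = emitted ⇒ πR²·S(1−A) = 4πR²·σT_eq⁴, so T_eq⁴ = S(1−A)/(4σ).
T_eq = [431 × 0.47 / (4 × 5.67×10⁻⁸)]^(1/4) = (8.93×10⁸)^(1/4) = 173 K.

T_eq ≈ 173 K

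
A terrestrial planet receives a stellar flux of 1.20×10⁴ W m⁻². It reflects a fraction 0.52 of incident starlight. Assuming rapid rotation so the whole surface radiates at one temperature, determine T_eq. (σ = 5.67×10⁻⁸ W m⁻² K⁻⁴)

T_eq ≈ 399 K

Energy balance: absorbed = emitted ⇒ πR²·S(1−A) = 4πR²·σT_eq⁴, so T_eq⁴ = S(1−A)/(4σ).
T_eq = [1.20×10⁴ × 0.48 / (4 × 5.67×10⁻⁸)]^(1/4) = (2.54×10¹⁰)^(1/4) = 399 K.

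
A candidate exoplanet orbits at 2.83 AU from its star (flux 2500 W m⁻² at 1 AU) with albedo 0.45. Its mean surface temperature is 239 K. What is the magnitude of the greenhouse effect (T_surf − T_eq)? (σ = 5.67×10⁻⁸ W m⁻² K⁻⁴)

ΔT ≈ 73.1 K

S = 2500/2.83² = 312.2 W m⁻².
T_eq = [S(1−A)/(4σ)]^(1/4) = [312.2×0.55/(4×5.67×10⁻⁸)]^(1/4) = 165.9 K.
ΔT = T_surf − T_eq = 239 − 165.9.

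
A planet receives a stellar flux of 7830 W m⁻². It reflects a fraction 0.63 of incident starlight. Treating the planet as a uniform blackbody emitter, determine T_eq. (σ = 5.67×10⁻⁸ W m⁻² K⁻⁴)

Energy balance: absorbed = emitted ⇒ πR²·S(1−A) = 4πR²·σT_eq⁴, so T_eq⁴ = S(1−A)/(4σ).
T_eq = [7830 × 0.37 / (4 × 5.67×10⁻⁸)]^(1/4) = (1.28×10¹⁰)^(1/4) = 336 K.

T_eq ≈ 336 K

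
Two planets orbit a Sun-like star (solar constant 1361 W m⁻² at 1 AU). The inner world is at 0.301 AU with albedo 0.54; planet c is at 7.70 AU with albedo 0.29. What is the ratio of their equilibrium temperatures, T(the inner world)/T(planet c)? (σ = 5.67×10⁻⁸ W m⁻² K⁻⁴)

T₁/T₂ ≈ 4.538

T_eq = [S₀(1−A)/(4σd²)]^(1/4), so T ∝ (1−A)^(1/4) / √d.
T₁ = [1361×0.46/(4×5.67×10⁻⁸×0.301²)]^(1/4) = 417.79 K.
T₂ = [1361×0.71/(4×5.67×10⁻⁸×7.70²)]^(1/4) = 92.07 K.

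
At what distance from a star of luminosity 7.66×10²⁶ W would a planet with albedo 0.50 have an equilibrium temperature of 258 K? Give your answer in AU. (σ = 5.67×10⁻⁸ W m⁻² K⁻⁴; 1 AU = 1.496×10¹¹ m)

From T_eq⁴ = L(1−A)/(16πσd²): d = √[L(1−A)/(16πσT_eq⁴)].
d = √[7.66×10²⁶ × 0.50 / (16π × 5.67×10⁻⁸ × (258)⁴)] = 1.74×10¹¹ m = 1.16 AU.

d ≈ 1.16 AU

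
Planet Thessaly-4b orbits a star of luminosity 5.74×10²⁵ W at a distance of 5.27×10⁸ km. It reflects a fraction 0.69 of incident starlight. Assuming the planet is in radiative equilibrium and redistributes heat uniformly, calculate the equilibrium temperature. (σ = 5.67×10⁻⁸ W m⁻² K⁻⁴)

T_eq ≈ 68.9 K

d = 5.27×10⁸ km = 5.27×10¹¹ m.
Flux: S = L/(4πd²) = 5.74×10²⁵/(4π×(5.27×10¹¹)²) = 16.4 W m⁻².
Energy balance: absorbed = emitted ⇒ πR²·S(1−A) = 4πR²·σT_eq⁴, so T_eq⁴ = S(1−A)/(4σ).
T_eq = [16.4 × 0.31 / (4 × 5.67×10⁻⁸)]^(1/4) = (2.25×10⁷)^(1/4) = 68.9 K.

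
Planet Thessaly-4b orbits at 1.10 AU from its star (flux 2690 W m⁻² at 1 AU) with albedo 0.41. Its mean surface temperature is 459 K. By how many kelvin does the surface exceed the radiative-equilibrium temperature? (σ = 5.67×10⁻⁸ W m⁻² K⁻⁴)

ΔT ≈ 183.2 K

S = 2690/1.10² = 2223 W m⁻².
T_eq = [S(1−A)/(4σ)]^(1/4) = [2223×0.59/(4×5.67×10⁻⁸)]^(1/4) = 275.8 K.
ΔT = T_surf − T_eq = 459 − 275.8.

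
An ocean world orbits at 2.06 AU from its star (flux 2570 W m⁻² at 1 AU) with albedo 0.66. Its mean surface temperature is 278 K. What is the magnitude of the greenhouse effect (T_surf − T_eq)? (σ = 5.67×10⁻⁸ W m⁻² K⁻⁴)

S = 2570/2.06² = 605.6 W m⁻².
T_eq = [S(1−A)/(4σ)]^(1/4) = [605.6×0.34/(4×5.67×10⁻⁸)]^(1/4) = 173.6 K.
ΔT = T_surf − T_eq = 278 − 173.6.

ΔT ≈ 104.4 K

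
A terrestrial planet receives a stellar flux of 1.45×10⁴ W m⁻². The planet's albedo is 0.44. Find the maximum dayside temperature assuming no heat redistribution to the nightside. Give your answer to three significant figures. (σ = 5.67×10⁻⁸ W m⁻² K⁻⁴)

T_ss ≈ 615 K

With no redistribution each surface element balances locally: S(1−A) = σT⁴.
T = [1.45×10⁴ × 0.56 / 5.67×10⁻⁸]^(1/4) = (1.43×10¹¹)^(1/4) = 615 K.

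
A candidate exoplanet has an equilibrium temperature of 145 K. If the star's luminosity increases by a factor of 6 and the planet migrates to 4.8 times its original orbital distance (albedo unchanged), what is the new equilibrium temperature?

T_eq ∝ L^(1/4) · d^(−1/2).
T′ = 145 × 6^(1/4) / 4.8^(1/2) = 104 K.

T_eq ≈ 104 K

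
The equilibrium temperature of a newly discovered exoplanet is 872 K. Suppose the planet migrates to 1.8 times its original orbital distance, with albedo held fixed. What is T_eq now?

T_eq ≈ 650 K

T_eq ∝ L^(1/4) · d^(−1/2).
T′ = 872 / 1.8^(1/2) = 650 K.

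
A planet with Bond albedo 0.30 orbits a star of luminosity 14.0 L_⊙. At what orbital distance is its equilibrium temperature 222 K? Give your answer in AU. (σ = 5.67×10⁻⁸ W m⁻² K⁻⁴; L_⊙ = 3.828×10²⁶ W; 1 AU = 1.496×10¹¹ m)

d ≈ 4.92 AU

L = 14.0 × 3.828×10²⁶ = 5.36×10²⁷ W.
From T_eq⁴ = L(1−A)/(16πσd²): d = √[L(1−A)/(16πσT_eq⁴)].
d = √[5.36×10²⁷ × 0.70 / (16π × 5.67×10⁻⁸ × (222)⁴)] = 7.36×10¹¹ m = 4.92 AU.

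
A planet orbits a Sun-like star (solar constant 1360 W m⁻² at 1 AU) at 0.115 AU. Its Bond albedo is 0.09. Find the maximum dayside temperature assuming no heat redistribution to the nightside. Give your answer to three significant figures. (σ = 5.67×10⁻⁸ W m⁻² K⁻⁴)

Flux at 0.115 AU: S = 1360/0.115² = 1.03×10⁵ W m⁻².
With no redistribution each surface element balances locally: S(1−A) = σT⁴.
T = [1.03×10⁵ × 0.91 / 5.67×10⁻⁸]^(1/4) = (1.65×10¹²)^(1/4) = 1130 K.

T_ss ≈ 1130 K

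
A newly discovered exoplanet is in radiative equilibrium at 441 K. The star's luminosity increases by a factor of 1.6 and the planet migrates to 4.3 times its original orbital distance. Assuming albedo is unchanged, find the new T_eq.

T_eq ∝ L^(1/4) · d^(−1/2).
T′ = 441 × 1.6^(1/4) / 4.3^(1/2) = 239 K.

T_eq ≈ 239 K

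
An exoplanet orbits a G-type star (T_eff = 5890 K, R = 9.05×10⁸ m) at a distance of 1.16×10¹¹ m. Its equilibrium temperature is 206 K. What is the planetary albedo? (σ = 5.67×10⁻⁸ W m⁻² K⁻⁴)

L = 4πR_⋆²σT_⋆⁴ = 4π(9.05×10⁸)² × 5.67×10⁻⁸ × (5890)⁴ = 7.02×10²⁶ W.
S = L/(4πd²) = 4150 W m⁻².
From T_eq⁴ = S(1−A)/(4σ): 1−A = 4σT_eq⁴/S.
1−A = 4 × 5.67×10⁻⁸ × (206)⁴ / 4150 = 0.098.

A ≈ 0.90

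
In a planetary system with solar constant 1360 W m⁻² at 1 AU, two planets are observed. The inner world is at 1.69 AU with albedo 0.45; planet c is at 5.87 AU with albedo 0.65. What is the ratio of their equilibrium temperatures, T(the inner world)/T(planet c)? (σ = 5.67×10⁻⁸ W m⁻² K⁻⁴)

T_eq = [S₀(1−A)/(4σd²)]^(1/4), so T ∝ (1−A)^(1/4) / √d.
T₁ = [1360×0.55/(4×5.67×10⁻⁸×1.69²)]^(1/4) = 184.34 K.
T₂ = [1360×0.35/(4×5.67×10⁻⁸×5.87²)]^(1/4) = 88.34 K.

T₁/T₂ ≈ 2.087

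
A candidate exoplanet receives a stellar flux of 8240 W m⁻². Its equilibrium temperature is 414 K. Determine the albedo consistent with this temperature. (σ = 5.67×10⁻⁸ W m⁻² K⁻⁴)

From T_eq⁴ = S(1−A)/(4σ): 1−A = 4σT_eq⁴/S.
1−A = 4 × 5.67×10⁻⁸ × (414)⁴ / 8240 = 0.809.

A ≈ 0.19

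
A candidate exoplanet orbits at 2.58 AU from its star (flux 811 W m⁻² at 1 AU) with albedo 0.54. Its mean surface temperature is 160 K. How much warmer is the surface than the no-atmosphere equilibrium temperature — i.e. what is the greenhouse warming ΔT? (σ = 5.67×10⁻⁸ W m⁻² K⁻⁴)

ΔT ≈ 34.6 K

S = 811/2.58² = 121.8 W m⁻².
T_eq = [S(1−A)/(4σ)]^(1/4) = [121.8×0.46/(4×5.67×10⁻⁸)]^(1/4) = 125.4 K.
ΔT = T_surf − T_eq = 160 − 125.4.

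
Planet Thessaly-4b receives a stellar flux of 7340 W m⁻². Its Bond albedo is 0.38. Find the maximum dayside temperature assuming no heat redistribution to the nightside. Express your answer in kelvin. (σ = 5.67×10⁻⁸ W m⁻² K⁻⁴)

With no redistribution each surface element balances locally: S(1−A) = σT⁴.
T = [7340 × 0.62 / 5.67×10⁻⁸]^(1/4) = (8.03×10¹⁰)^(1/4) = 532 K.

T_ss ≈ 532 K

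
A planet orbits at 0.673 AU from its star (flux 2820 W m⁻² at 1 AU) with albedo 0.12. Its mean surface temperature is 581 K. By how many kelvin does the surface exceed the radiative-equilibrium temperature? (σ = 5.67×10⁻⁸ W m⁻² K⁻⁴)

ΔT ≈ 186.8 K

S = 2820/0.673² = 6226 W m⁻².
T_eq = [S(1−A)/(4σ)]^(1/4) = [6226×0.88/(4×5.67×10⁻⁸)]^(1/4) = 394.2 K.
ΔT = T_surf − T_eq = 581 − 394.2.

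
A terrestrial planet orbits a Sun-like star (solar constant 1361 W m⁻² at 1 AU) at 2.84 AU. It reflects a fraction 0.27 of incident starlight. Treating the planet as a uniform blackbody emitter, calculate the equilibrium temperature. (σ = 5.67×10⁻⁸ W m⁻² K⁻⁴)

Flux at 2.84 AU: S = 1361/2.84² = 169 W m⁻².
Energy balance: absorbed = emitted ⇒ πR²·S(1−A) = 4πR²·σT_eq⁴, so T_eq⁴ = S(1−A)/(4σ).
T_eq = [169 × 0.73 / (4 × 5.67×10⁻⁸)]^(1/4) = (5.43×10⁸)^(1/4) = 153 K.

T_eq ≈ 153 K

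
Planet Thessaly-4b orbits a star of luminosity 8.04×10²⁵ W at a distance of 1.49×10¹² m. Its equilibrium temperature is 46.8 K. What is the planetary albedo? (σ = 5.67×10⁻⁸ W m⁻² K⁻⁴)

A ≈ 0.62

Flux: S = L/(4πd²) = 8.04×10²⁵/(4π×(1.49×10¹²)²) = 2.88 W m⁻².
From T_eq⁴ = S(1−A)/(4σ): 1−A = 4σT_eq⁴/S.
1−A = 4 × 5.67×10⁻⁸ × (46.8)⁴ / 2.88 = 0.378.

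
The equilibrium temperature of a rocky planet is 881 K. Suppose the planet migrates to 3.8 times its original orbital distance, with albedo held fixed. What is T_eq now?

T_eq ≈ 452 K

T_eq ∝ L^(1/4) · d^(−1/2).
T′ = 881 / 3.8^(1/2) = 452 K.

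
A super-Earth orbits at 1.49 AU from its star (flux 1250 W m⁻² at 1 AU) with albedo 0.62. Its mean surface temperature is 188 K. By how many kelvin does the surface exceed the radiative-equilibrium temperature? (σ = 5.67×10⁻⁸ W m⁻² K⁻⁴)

S = 1250/1.49² = 563.0 W m⁻².
T_eq = [S(1−A)/(4σ)]^(1/4) = [563.0×0.38/(4×5.67×10⁻⁸)]^(1/4) = 175.3 K.
ΔT = T_surf − T_eq = 188 − 175.3.

ΔT ≈ 12.7 K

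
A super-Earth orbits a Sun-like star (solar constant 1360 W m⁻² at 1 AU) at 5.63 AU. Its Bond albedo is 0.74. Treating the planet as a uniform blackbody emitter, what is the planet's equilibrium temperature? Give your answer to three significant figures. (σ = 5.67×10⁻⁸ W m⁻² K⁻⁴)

T_eq ≈ 83.7 K

Flux at 5.63 AU: S = 1360/5.63² = 42.9 W m⁻².
Energy balance: absorbed = emitted ⇒ πR²·S(1−A) = 4πR²·σT_eq⁴, so T_eq⁴ = S(1−A)/(4σ).
T_eq = [42.9 × 0.26 / (4 × 5.67×10⁻⁸)]^(1/4) = (4.92×10⁷)^(1/4) = 83.7 K.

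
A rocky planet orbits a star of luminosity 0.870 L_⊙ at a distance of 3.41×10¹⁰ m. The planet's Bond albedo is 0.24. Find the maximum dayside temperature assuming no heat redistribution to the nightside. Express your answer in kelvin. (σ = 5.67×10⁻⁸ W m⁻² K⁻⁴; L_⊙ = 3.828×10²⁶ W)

T_ss ≈ 743 K

L = 0.870 × 3.828×10²⁶ = 3.33×10²⁶ W.
Flux: S = L/(4πd²) = 3.33×10²⁶/(4π×(3.41×10¹⁰)²) = 2.28×10⁴ W m⁻².
With no redistribution each surface element balances locally: S(1−A) = σT⁴.
T = [2.28×10⁴ × 0.76 / 5.67×10⁻⁸]^(1/4) = (3.05×10¹¹)^(1/4) = 743 K.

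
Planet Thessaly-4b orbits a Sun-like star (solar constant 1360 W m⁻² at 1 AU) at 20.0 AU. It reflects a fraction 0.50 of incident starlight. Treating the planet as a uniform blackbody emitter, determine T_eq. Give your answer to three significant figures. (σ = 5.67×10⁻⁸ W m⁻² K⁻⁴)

Flux at 20.0 AU: S = 1360/20.0² = 3.40 W m⁻².
Energy balance: absorbed = emitted ⇒ πR²·S(1−A) = 4πR²·σT_eq⁴, so T_eq⁴ = S(1−A)/(4σ).
T_eq = [3.40 × 0.50 / (4 × 5.67×10⁻⁸)]^(1/4) = (7.50×10⁶)^(1/4) = 52.3 K.

T_eq ≈ 52.3 K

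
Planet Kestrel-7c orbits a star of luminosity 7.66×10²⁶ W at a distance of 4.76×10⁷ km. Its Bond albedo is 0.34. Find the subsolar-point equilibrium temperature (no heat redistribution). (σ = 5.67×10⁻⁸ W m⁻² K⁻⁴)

T_ss ≈ 748 K

d = 4.76×10⁷ km = 4.76×10¹⁰ m.
Flux: S = L/(4πd²) = 7.66×10²⁶/(4π×(4.76×10¹⁰)²) = 2.69×10⁴ W m⁻².
At the subsolar point the surface absorbs S(1−A) and emits σT⁴ per unit area — no factor of 4, since only the local patch is in balance.
T = [2.69×10⁴ × 0.66 / 5.67×10⁻⁸]^(1/4) = (3.13×10¹¹)^(1/4) = 748 K.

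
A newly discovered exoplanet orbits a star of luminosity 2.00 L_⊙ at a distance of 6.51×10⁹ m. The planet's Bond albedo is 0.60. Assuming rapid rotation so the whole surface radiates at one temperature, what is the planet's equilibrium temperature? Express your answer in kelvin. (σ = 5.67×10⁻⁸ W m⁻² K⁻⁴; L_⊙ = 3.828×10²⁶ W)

L = 2.00 × 3.828×10²⁶ = 7.66×10²⁶ W.
Flux: S = L/(4πd²) = 7.66×10²⁶/(4π×(6.51×10⁹)²) = 1.44×10⁶ W m⁻².
Energy balance: absorbed = emitted ⇒ πR²·S(1−A) = 4πR²·σT_eq⁴, so T_eq⁴ = S(1−A)/(4σ).
T_eq = [1.44×10⁶ × 0.40 / (4 × 5.67×10⁻⁸)]^(1/4) = (2.54×10¹²)^(1/4) = 1260 K.

T_eq ≈ 1260 K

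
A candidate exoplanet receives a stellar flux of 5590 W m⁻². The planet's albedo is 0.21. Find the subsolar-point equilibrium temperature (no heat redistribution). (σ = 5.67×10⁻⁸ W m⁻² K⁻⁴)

T_ss ≈ 528 K

At the subsolar point the surface absorbs S(1−A) and emits σT⁴ per unit area — no factor of 4, since only the local patch is in balance.
T = [5590 × 0.79 / 5.67×10⁻⁸]^(1/4) = (7.79×10¹⁰)^(1/4) = 528 K.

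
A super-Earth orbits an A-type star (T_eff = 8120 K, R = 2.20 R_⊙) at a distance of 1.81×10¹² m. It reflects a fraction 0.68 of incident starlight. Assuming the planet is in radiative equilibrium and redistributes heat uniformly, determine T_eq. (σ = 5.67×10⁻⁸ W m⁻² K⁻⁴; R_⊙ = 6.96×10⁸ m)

T_eq ≈ 126 K

R_⋆ = 2.20 × 6.96×10⁸ = 1.53×10⁹ m.
L = 4πR_⋆²σT_⋆⁴ = 4π(1.53×10⁹)² × 5.67×10⁻⁸ × (8120)⁴ = 7.26×10²⁷ W.
S = L/(4πd²) = 176 W m⁻².
Energy balance: absorbed = emitted ⇒ πR²·S(1−A) = 4πR²·σT_eq⁴, so T_eq⁴ = S(1−A)/(4σ).
T_eq = [176 × 0.32 / (4 × 5.67×10⁻⁸)]^(1/4) = (2.49×10⁸)^(1/4) = 126 K.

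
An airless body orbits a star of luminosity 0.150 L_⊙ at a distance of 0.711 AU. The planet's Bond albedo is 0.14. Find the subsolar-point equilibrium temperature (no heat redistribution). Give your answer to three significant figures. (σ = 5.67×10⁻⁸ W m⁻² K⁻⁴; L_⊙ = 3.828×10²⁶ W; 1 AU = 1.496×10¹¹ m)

d = 0.711 AU = 1.06×10¹¹ m.
L = 0.150 × 3.828×10²⁶ = 5.74×10²⁵ W.
Flux: S = L/(4πd²) = 5.74×10²⁵/(4π×(1.06×10¹¹)²) = 404 W m⁻².
At the subsolar point the surface absorbs S(1−A) and emits σT⁴ per unit area — no factor of 4, since only the local patch is in balance.
T = [404 × 0.86 / 5.67×10⁻⁸]^(1/4) = (6.13×10⁹)^(1/4) = 280 K.

T_ss ≈ 280 K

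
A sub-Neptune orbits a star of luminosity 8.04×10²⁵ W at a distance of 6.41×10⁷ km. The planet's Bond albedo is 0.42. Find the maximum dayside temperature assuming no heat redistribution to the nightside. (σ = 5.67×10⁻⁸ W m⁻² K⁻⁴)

d = 6.41×10⁷ km = 6.41×10¹⁰ m.
Flux: S = L/(4πd²) = 8.04×10²⁵/(4π×(6.41×10¹⁰)²) = 1560 W m⁻².
With no redistribution each surface element balances locally: S(1−A) = σT⁴.
T = [1560 × 0.58 / 5.67×10⁻⁸]^(1/4) = (1.59×10¹⁰)^(1/4) = 355 K.

T_ss ≈ 355 K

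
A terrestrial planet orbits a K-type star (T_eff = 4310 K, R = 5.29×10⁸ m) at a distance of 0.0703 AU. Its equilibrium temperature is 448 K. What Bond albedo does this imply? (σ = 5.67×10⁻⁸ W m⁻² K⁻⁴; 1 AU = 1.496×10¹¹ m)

A ≈ 0.82

d = 0.0703 AU = 1.05×10¹⁰ m.
L = 4πR_⋆²σT_⋆⁴ = 4π(5.29×10⁸)² × 5.67×10⁻⁸ × (4310)⁴ = 6.88×10²⁵ W.
S = L/(4πd²) = 4.95×10⁴ W m⁻².
From T_eq⁴ = S(1−A)/(4σ): 1−A = 4σT_eq⁴/S.
1−A = 4 × 5.67×10⁻⁸ × (448)⁴ / 4.95×10⁴ = 0.185.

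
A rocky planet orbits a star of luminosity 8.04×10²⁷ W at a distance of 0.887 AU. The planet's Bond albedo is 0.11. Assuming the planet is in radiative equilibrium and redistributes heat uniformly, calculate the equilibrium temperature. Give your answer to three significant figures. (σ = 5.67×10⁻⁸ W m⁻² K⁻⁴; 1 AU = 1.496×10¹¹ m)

d = 0.887 AU = 1.33×10¹¹ m.
Flux: S = L/(4πd²) = 8.04×10²⁷/(4π×(1.33×10¹¹)²) = 3.63×10⁴ W m⁻².
Energy balance: absorbed = emitted ⇒ πR²·S(1−A) = 4πR²·σT_eq⁴, so T_eq⁴ = S(1−A)/(4σ).
T_eq = [3.63×10⁴ × 0.89 / (4 × 5.67×10⁻⁸)]^(1/4) = (1.43×10¹¹)^(1/4) = 614 K.

T_eq ≈ 614 K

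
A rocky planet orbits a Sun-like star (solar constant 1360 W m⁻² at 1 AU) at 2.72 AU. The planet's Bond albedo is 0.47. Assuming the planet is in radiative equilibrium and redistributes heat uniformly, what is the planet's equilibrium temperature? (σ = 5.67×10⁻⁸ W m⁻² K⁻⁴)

Flux at 2.72 AU: S = 1360/2.72² = 184 W m⁻².
Energy balance: absorbed = emitted ⇒ πR²·S(1−A) = 4πR²·σT_eq⁴, so T_eq⁴ = S(1−A)/(4σ).
T_eq = [184 × 0.53 / (4 × 5.67×10⁻⁸)]^(1/4) = (4.30×10⁸)^(1/4) = 144 K.

T_eq ≈ 144 K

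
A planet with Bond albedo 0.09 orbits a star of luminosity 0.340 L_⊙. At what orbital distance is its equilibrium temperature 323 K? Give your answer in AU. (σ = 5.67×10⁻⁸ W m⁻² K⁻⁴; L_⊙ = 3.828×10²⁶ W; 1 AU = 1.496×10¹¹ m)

d ≈ 0.413 AU

L = 0.340 × 3.828×10²⁶ = 1.30×10²⁶ W.
From T_eq⁴ = L(1−A)/(16πσd²): d = √[L(1−A)/(16πσT_eq⁴)].
d = √[1.30×10²⁶ × 0.91 / (16π × 5.67×10⁻⁸ × (323)⁴)] = 6.18×10¹⁰ m = 0.413 AU.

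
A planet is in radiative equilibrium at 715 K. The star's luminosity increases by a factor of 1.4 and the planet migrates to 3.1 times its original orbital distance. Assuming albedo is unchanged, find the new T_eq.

T_eq ≈ 442 K

T_eq ∝ L^(1/4) · d^(−1/2).
T′ = 715 × 1.4^(1/4) / 3.1^(1/2) = 442 K.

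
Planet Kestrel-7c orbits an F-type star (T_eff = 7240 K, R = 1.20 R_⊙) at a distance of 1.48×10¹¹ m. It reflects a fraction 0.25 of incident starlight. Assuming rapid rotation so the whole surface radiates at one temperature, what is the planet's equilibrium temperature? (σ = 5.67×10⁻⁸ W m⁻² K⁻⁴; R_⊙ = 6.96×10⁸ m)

R_⋆ = 1.20 × 6.96×10⁸ = 8.35×10⁸ m.
L = 4πR_⋆²σT_⋆⁴ = 4π(8.35×10⁸)² × 5.67×10⁻⁸ × (7240)⁴ = 1.37×10²⁷ W.
S = L/(4πd²) = 4960 W m⁻².
Energy balance: absorbed = emitted ⇒ πR²·S(1−A) = 4πR²·σT_eq⁴, so T_eq⁴ = S(1−A)/(4σ).
T_eq = [4960 × 0.75 / (4 × 5.67×10⁻⁸)]^(1/4) = (1.64×10¹⁰)^(1/4) = 358 K.

T_eq ≈ 358 K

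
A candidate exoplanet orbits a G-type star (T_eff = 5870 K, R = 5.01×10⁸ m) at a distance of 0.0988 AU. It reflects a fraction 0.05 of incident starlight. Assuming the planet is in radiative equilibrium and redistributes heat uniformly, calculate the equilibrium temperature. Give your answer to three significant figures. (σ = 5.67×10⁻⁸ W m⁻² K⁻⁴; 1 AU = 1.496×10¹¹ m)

T_eq ≈ 754 K

d = 0.0988 AU = 1.48×10¹⁰ m.
L = 4πR_⋆²σT_⋆⁴ = 4π(5.01×10⁸)² × 5.67×10⁻⁸ × (5870)⁴ = 2.12×10²⁶ W.
S = L/(4πd²) = 7.73×10⁴ W m⁻².
Energy balance: absorbed = emitted ⇒ πR²·S(1−A) = 4πR²·σT_eq⁴, so T_eq⁴ = S(1−A)/(4σ).
T_eq = [7.73×10⁴ × 0.95 / (4 × 5.67×10⁻⁸)]^(1/4) = (3.24×10¹¹)^(1/4) = 754 K.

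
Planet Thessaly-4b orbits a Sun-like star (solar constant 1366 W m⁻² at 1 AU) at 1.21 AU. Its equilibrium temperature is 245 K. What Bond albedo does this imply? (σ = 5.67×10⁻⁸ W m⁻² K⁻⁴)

Flux at 1.21 AU: S = 1366/1.21² = 933 W m⁻².
From T_eq⁴ = S(1−A)/(4σ): 1−A = 4σT_eq⁴/S.
1−A = 4 × 5.67×10⁻⁸ × (245)⁴ / 933 = 0.876.

A ≈ 0.12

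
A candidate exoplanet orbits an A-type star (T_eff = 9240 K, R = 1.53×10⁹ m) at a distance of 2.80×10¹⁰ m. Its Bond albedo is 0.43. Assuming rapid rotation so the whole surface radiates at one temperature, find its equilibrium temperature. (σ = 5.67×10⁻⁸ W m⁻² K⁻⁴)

T_eq ≈ 1330 K

L = 4πR_⋆²σT_⋆⁴ = 4π(1.53×10⁹)² × 5.67×10⁻⁸ × (9240)⁴ = 1.22×10²⁸ W.
S = L/(4πd²) = 1.23×10⁶ W m⁻².
Energy balance: absorbed = emitted ⇒ πR²·S(1−A) = 4πR²·σT_eq⁴, so T_eq⁴ = S(1−A)/(4σ).
T_eq = [1.23×10⁶ × 0.57 / (4 × 5.67×10⁻⁸)]^(1/4) = (3.10×10¹²)^(1/4) = 1330 K.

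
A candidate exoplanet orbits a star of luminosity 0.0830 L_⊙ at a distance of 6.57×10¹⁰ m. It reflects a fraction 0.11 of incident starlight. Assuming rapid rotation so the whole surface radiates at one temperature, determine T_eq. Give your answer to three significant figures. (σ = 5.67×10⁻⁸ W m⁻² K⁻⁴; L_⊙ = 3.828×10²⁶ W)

L = 0.0830 × 3.828×10²⁶ = 3.18×10²⁵ W.
Flux: S = L/(4πd²) = 3.18×10²⁵/(4π×(6.57×10¹⁰)²) = 586 W m⁻².
Energy balance: absorbed = emitted ⇒ πR²·S(1−A) = 4πR²·σT_eq⁴, so T_eq⁴ = S(1−A)/(4σ).
T_eq = [586 × 0.89 / (4 × 5.67×10⁻⁸)]^(1/4) = (2.30×10⁹)^(1/4) = 219 K.

T_eq ≈ 219 K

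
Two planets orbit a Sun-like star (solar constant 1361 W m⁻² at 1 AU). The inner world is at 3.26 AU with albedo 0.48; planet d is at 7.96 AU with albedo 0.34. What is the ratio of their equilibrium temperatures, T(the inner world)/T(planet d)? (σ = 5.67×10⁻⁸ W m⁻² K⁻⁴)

T_eq = [S₀(1−A)/(4σd²)]^(1/4), so T ∝ (1−A)^(1/4) / √d.
T₁ = [1361×0.52/(4×5.67×10⁻⁸×3.26²)]^(1/4) = 130.90 K.
T₂ = [1361×0.66/(4×5.67×10⁻⁸×7.96²)]^(1/4) = 88.92 K.

T₁/T₂ ≈ 1.472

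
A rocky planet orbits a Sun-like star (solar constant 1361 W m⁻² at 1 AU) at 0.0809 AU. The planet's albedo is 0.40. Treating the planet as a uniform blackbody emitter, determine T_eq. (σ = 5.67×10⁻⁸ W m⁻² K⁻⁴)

T_eq ≈ 861 K

Flux at 0.0809 AU: S = 1361/0.0809² = 2.08×10⁵ W m⁻².
Energy balance: absorbed = emitted ⇒ πR²·S(1−A) = 4πR²·σT_eq⁴, so T_eq⁴ = S(1−A)/(4σ).
T_eq = [2.08×10⁵ × 0.60 / (4 × 5.67×10⁻⁸)]^(1/4) = (5.50×10¹¹)^(1/4) = 861 K.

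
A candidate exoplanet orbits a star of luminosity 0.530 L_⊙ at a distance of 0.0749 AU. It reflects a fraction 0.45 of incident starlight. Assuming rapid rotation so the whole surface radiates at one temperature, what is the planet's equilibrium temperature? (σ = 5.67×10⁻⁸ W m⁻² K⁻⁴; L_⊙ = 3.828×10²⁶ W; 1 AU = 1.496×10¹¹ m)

T_eq ≈ 747 K

d = 0.0749 AU = 1.12×10¹⁰ m.
L = 0.530 × 3.828×10²⁶ = 2.03×10²⁶ W.
Flux: S = L/(4πd²) = 2.03×10²⁶/(4π×(1.12×10¹⁰)²) = 1.29×10⁵ W m⁻².
Energy balance: absorbed = emitted ⇒ πR²·S(1−A) = 4πR²·σT_eq⁴, so T_eq⁴ = S(1−A)/(4σ).
T_eq = [1.29×10⁵ × 0.55 / (4 × 5.67×10⁻⁸)]^(1/4) = (3.12×10¹¹)^(1/4) = 747 K.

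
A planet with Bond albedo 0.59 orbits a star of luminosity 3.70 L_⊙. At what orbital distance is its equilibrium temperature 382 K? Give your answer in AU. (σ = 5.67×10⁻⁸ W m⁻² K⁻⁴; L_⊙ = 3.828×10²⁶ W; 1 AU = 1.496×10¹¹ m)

d ≈ 0.654 AU

L = 3.70 × 3.828×10²⁶ = 1.42×10²⁷ W.
From T_eq⁴ = L(1−A)/(16πσd²): d = √[L(1−A)/(16πσT_eq⁴)].
d = √[1.42×10²⁷ × 0.41 / (16π × 5.67×10⁻⁸ × (382)⁴)] = 9.78×10¹⁰ m = 0.654 AU.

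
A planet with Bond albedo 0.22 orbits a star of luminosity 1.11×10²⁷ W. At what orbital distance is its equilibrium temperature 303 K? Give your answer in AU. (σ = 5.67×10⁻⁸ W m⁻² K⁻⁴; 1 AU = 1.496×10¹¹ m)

d ≈ 1.27 AU

From T_eq⁴ = L(1−A)/(16πσd²): d = √[L(1−A)/(16πσT_eq⁴)].
d = √[1.11×10²⁷ × 0.78 / (16π × 5.67×10⁻⁸ × (303)⁴)] = 1.90×10¹¹ m = 1.27 AU.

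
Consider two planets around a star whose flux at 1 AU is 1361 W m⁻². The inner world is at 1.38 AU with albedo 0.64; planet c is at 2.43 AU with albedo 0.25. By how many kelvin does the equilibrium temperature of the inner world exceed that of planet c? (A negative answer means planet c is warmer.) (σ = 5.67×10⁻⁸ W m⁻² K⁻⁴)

T_eq = [S₀(1−A)/(4σd²)]^(1/4), so T ∝ (1−A)^(1/4) / √d.
T₁ = [1361×0.36/(4×5.67×10⁻⁸×1.38²)]^(1/4) = 183.52 K.
T₂ = [1361×0.75/(4×5.67×10⁻⁸×2.43²)]^(1/4) = 166.16 K.

ΔT ≈ 17.4 K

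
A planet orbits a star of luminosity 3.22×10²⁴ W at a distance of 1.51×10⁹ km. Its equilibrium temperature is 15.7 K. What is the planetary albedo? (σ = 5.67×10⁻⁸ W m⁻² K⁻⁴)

A ≈ 0.88

d = 1.51×10⁹ km = 1.51×10¹² m.
Flux: S = L/(4πd²) = 3.22×10²⁴/(4π×(1.51×10¹²)²) = 0.112 W m⁻².
From T_eq⁴ = S(1−A)/(4σ): 1−A = 4σT_eq⁴/S.
1−A = 4 × 5.67×10⁻⁸ × (15.7)⁴ / 0.112 = 0.123.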